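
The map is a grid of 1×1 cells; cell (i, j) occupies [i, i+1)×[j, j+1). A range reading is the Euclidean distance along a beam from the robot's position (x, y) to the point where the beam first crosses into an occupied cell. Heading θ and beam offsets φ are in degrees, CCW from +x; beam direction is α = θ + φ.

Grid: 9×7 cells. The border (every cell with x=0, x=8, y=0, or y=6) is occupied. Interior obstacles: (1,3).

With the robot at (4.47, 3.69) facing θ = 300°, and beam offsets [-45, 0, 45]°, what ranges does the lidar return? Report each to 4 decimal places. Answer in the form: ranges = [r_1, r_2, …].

ranges = [2.7849, 3.1061, 3.6545]

beam 1: φ=-45°, α=255°
  d=(-0.2588,-0.9659)  start (4,3)  tX=1.8159 tY=0.7143  stride 1/|dx|=3.8637 1/|dy|=1.0353
    cross y-line → (4,2), t=0.7143
    cross y-line → (4,1), t=1.7496
    cross x-line → (3,1), t=1.8159
    cross y-line → (3,0), t=2.7849 (wall)
  → r_1 = 2.7849
beam 2: φ=0°, α=300°
  d=(0.5000,-0.8660)  start (4,3)  tX=1.0600 tY=0.7967  stride 1/|dx|=2.0000 1/|dy|=1.1547
    cross y-line → (4,2), t=0.7967
    cross x-line → (5,2), t=1.0600
    cross y-line → (5,1), t=1.9514
    cross x-line → (6,1), t=3.0600
    cross y-line → (6,0), t=3.1061 (wall)
  → r_2 = 3.1061
beam 3: φ=45°, α=345°
  d=(0.9659,-0.2588)  start (4,3)  tX=0.5487 tY=2.6660  stride 1/|dx|=1.0353 1/|dy|=3.8637
    cross x-line → (5,3), t=0.5487
    cross x-line → (6,3), t=1.5840
    cross x-line → (7,3), t=2.6192
    cross y-line → (7,2), t=2.6660
    cross x-line → (8,2), t=3.6545 (wall)
  → r_3 = 3.6545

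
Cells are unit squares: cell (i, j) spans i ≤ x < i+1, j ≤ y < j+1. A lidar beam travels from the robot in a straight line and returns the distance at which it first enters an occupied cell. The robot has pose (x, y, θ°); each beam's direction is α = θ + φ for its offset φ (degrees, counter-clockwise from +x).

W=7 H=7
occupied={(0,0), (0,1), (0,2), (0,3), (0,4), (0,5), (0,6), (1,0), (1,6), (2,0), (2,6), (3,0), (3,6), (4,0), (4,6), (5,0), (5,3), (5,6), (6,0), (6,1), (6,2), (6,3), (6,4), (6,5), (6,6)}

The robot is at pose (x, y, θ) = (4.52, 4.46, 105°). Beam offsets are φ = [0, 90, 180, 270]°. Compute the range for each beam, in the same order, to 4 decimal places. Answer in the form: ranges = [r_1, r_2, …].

beam 1: φ=0°, α=105°
  dir = (cos 105°, sin 105°) = (-0.2588, 0.9659); from cell (4,4)
  next x-line at t=2.0091, next y-line at t=0.5590; Δt_x=3.8637, Δt_y=1.0353
    y: enter (4,5) at t=0.5590
    y: enter (4,6) at t=1.5943 ← occupied
  → r_1 = 1.5943
beam 2: φ=90°, α=195°
  dir = (cos 195°, sin 195°) = (-0.9659, -0.2588); from cell (4,4)
  next x-line at t=0.5383, next y-line at t=1.7773; Δt_x=1.0353, Δt_y=3.8637
    x: enter (3,4) at t=0.5383
    x: enter (2,4) at t=1.5736
    y: enter (2,3) at t=1.7773
    x: enter (1,3) at t=2.6089
    x: enter (0,3) at t=3.6442 ← occupied
  → r_2 = 3.6442
beam 3: φ=180°, α=285°
  dir = (cos 285°, sin 285°) = (0.2588, -0.9659); from cell (4,4)
  next x-line at t=1.8546, next y-line at t=0.4762; Δt_x=3.8637, Δt_y=1.0353
    y: enter (4,3) at t=0.4762
    y: enter (4,2) at t=1.5115
    x: enter (5,2) at t=1.8546
    y: enter (5,1) at t=2.5468
    y: enter (5,0) at t=3.5821 ← occupied
  → r_3 = 3.5821
beam 4: φ=270°, α=15°
  dir = (cos 15°, sin 15°) = (0.9659, 0.2588); from cell (4,4)
  next x-line at t=0.4969, next y-line at t=2.0864; Δt_x=1.0353, Δt_y=3.8637
    x: enter (5,4) at t=0.4969
    x: enter (6,4) at t=1.5322 ← occupied
  → r_4 = 1.5322

ranges = [1.5943, 3.6442, 3.5821, 1.5322]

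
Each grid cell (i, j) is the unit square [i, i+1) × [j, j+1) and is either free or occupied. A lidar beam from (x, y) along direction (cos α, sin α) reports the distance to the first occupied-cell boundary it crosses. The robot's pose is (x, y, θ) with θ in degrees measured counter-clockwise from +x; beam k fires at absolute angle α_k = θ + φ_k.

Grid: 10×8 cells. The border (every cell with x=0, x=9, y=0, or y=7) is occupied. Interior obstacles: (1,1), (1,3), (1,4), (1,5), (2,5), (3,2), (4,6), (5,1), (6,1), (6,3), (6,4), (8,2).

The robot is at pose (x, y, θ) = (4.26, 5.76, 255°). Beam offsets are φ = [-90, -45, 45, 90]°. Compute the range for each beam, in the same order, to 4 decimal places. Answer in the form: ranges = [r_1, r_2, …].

beam 1: φ=-90°, α=165°
  dir = (cos 165°, sin 165°) = (-0.9659, 0.2588); from cell (4,5)
  next x-line at t=0.2692, next y-line at t=0.9273; Δt_x=1.0353, Δt_y=3.8637
    x: enter (3,5) at t=0.2692
    y: enter (3,6) at t=0.9273
    x: enter (2,6) at t=1.3044
    x: enter (1,6) at t=2.3397
    x: enter (0,6) at t=3.3750 ← occupied
  → r_1 = 3.3750
beam 2: φ=-45°, α=210°
  dir = (cos 210°, sin 210°) = (-0.8660, -0.5000); from cell (4,5)
  next x-line at t=0.3002, next y-line at t=1.5200; Δt_x=1.1547, Δt_y=2.0000
    x: enter (3,5) at t=0.3002
    x: enter (2,5) at t=1.4549 ← occupied
  → r_2 = 1.4549
beam 3: φ=45°, α=300°
  dir = (cos 300°, sin 300°) = (0.5000, -0.8660); from cell (4,5)
  next x-line at t=1.4800, next y-line at t=0.8776; Δt_x=2.0000, Δt_y=1.1547
    y: enter (4,4) at t=0.8776
    x: enter (5,4) at t=1.4800
    y: enter (5,3) at t=2.0323
    y: enter (5,2) at t=3.1870
    x: enter (6,2) at t=3.4800
    y: enter (6,1) at t=4.3417 ← occupied
  → r_3 = 4.3417
beam 4: φ=90°, α=345°
  dir = (cos 345°, sin 345°) = (0.9659, -0.2588); from cell (4,5)
  next x-line at t=0.7661, next y-line at t=2.9364; Δt_x=1.0353, Δt_y=3.8637
    x: enter (5,5) at t=0.7661
    x: enter (6,5) at t=1.8014
    x: enter (7,5) at t=2.8367
    y: enter (7,4) at t=2.9364
    x: enter (8,4) at t=3.8719
    x: enter (9,4) at t=4.9072 ← occupied
  → r_4 = 4.9072

ranges = [3.3750, 1.4549, 4.3417, 4.9072]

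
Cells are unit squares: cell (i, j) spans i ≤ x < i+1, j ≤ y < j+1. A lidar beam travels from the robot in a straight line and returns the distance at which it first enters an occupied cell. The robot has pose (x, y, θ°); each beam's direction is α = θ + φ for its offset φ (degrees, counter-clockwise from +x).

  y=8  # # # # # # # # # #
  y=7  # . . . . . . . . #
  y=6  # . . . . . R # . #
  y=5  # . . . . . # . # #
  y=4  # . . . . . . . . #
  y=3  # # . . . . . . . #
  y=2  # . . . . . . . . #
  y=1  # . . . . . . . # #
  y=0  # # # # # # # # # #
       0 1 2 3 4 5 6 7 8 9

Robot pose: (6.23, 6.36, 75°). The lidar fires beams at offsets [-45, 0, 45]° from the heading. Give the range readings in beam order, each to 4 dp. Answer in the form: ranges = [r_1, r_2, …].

beam 1: φ=-45°, α=30°
  cosα=0.8660 sinα=0.5000 | (6,6) | tMaxX 0.8891 tMaxY 1.2800 | tΔX 1.1547 tΔY 2.0000
    t=0.8891 [x] (7,6) — stop
  → r_1 = 0.8891
beam 2: φ=0°, α=75°
  cosα=0.2588 sinα=0.9659 | (6,6) | tMaxX 2.9751 tMaxY 0.6626 | tΔX 3.8637 tΔY 1.0353
    t=0.6626 [y] (6,7)
    t=1.6979 [y] (6,8) — stop
  → r_2 = 1.6979
beam 3: φ=45°, α=120°
  cosα=-0.5000 sinα=0.8660 | (6,6) | tMaxX 0.4600 tMaxY 0.7390 | tΔX 2.0000 tΔY 1.1547
    t=0.4600 [x] (5,6)
    t=0.7390 [y] (5,7)
    t=1.8937 [y] (5,8) — stop
  → r_3 = 1.8937

ranges = [0.8891, 1.6979, 1.8937]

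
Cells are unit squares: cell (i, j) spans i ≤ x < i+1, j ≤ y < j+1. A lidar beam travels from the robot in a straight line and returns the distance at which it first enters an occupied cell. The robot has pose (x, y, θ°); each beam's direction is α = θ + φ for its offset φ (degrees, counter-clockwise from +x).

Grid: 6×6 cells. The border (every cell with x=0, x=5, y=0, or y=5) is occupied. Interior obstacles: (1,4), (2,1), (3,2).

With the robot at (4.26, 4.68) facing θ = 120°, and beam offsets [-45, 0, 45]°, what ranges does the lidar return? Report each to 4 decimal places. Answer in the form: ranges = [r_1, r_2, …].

beam 1: φ=-45°, α=75°
  d=(0.2588,0.9659)  start (4,4)  tX=2.8591 tY=0.3313  stride 1/|dx|=3.8637 1/|dy|=1.0353
    cross y-line → (4,5), t=0.3313 (wall)
  → r_1 = 0.3313
beam 2: φ=0°, α=120°
  d=(-0.5000,0.8660)  start (4,4)  tX=0.5200 tY=0.3695  stride 1/|dx|=2.0000 1/|dy|=1.1547
    cross y-line → (4,5), t=0.3695 (wall)
  → r_2 = 0.3695
beam 3: φ=45°, α=165°
  d=(-0.9659,0.2588)  start (4,4)  tX=0.2692 tY=1.2364  stride 1/|dx|=1.0353 1/|dy|=3.8637
    cross x-line → (3,4), t=0.2692
    cross y-line → (3,5), t=1.2364 (wall)
  → r_3 = 1.2364

ranges = [0.3313, 0.3695, 1.2364]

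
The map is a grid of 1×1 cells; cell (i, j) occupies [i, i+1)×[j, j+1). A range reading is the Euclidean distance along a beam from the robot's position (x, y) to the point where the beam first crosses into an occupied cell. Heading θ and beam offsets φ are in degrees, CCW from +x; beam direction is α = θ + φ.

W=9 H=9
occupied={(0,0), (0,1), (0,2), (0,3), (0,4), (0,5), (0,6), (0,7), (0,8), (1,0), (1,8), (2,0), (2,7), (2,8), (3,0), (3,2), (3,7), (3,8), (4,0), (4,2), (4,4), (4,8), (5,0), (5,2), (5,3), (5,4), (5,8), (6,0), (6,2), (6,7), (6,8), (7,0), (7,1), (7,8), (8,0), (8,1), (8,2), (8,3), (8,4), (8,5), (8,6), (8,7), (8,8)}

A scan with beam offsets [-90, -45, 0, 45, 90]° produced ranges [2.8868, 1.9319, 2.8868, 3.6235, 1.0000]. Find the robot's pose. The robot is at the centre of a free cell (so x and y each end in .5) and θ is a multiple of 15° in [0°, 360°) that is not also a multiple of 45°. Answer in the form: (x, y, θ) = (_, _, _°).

Candidates: 38 free-cell centres × 16 headings = 608 poses. Raycast each; keep the one whose scan matches to 4 dp.
  (3.5, 5.5, 75°): beam 1 = 1.9319 ≠ 2.8868 ✗
  (6.5, 5.5, 15°): beam 1 = 3.6235 ≠ 2.8868 ✗
  (5.5, 7.5, 60°): beam 1 = 0.5774 ≠ 2.8868 ✗
  (2.5, 4.5, 240°): beam 1 = 1.7321 ≠ 2.8868 ✗
  …
  (1.5, 3.5, 30°): r_1=2.8868, r_2=1.9319, r_3=2.8868, r_4=3.6235, r_5=1.0000 — all match ✓
Only this pose fits every beam.

(x, y, θ) = (1.5, 3.5, 30°)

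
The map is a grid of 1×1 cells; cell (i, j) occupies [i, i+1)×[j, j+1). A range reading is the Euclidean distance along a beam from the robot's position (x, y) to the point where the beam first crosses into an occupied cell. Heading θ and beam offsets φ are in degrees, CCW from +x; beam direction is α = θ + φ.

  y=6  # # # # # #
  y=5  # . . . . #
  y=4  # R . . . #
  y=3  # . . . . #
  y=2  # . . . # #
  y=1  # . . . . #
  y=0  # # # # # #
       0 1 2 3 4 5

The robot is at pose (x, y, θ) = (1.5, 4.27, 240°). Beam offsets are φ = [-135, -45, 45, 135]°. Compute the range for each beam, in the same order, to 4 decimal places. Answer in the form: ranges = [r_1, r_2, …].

beam 1: φ=-135°, α=105°
  cosα=-0.2588 sinα=0.9659 | (1,4) | tMaxX 1.9319 tMaxY 0.7558 | tΔX 3.8637 tΔY 1.0353
    t=0.7558 [y] (1,5)
    t=1.7910 [y] (1,6) — stop
  → r_1 = 1.7910
beam 2: φ=-45°, α=195°
  cosα=-0.9659 sinα=-0.2588 | (1,4) | tMaxX 0.5176 tMaxY 1.0432 | tΔX 1.0353 tΔY 3.8637
    t=0.5176 [x] (0,4) — stop
  → r_2 = 0.5176
beam 3: φ=45°, α=285°
  cosα=0.2588 sinα=-0.9659 | (1,4) | tMaxX 1.9319 tMaxY 0.2795 | tΔX 3.8637 tΔY 1.0353
    t=0.2795 [y] (1,3)
    t=1.3148 [y] (1,2)
    t=1.9319 [x] (2,2)
    t=2.3501 [y] (2,1)
    t=3.3854 [y] (2,0) — stop
  → r_3 = 3.3854
beam 4: φ=135°, α=15°
  cosα=0.9659 sinα=0.2588 | (1,4) | tMaxX 0.5176 tMaxY 2.8205 | tΔX 1.0353 tΔY 3.8637
    t=0.5176 [x] (2,4)
    t=1.5529 [x] (3,4)
    t=2.5882 [x] (4,4)
    t=2.8205 [y] (4,5)
    t=3.6235 [x] (5,5) — stop
  → r_4 = 3.6235

ranges = [1.7910, 0.5176, 3.3854, 3.6235]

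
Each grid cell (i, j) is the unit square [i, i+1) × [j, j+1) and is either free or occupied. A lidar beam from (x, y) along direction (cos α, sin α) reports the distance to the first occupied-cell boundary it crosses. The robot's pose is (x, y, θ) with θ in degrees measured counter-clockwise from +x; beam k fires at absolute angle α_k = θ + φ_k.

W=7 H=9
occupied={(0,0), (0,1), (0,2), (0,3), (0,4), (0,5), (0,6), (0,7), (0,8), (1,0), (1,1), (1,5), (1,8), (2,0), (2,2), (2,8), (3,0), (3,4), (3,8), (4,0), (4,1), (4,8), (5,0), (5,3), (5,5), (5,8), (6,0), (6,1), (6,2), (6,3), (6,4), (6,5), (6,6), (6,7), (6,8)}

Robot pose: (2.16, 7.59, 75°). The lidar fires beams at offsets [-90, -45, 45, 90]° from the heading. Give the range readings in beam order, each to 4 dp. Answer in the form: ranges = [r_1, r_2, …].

beam 1: φ=-90°, α=345°
  dir = (cos 345°, sin 345°) = (0.9659, -0.2588); from cell (2,7)
  next x-line at t=0.8696, next y-line at t=2.2796; Δt_x=1.0353, Δt_y=3.8637
    x: enter (3,7) at t=0.8696
    x: enter (4,7) at t=1.9049
    y: enter (4,6) at t=2.2796
    x: enter (5,6) at t=2.9402
    x: enter (6,6) at t=3.9755 ← occupied
  → r_1 = 3.9755
beam 2: φ=-45°, α=30°
  dir = (cos 30°, sin 30°) = (0.8660, 0.5000); from cell (2,7)
  next x-line at t=0.9699, next y-line at t=0.8200; Δt_x=1.1547, Δt_y=2.0000
    y: enter (2,8) at t=0.8200 ← occupied
  → r_2 = 0.8200
beam 3: φ=45°, α=120°
  dir = (cos 120°, sin 120°) = (-0.5000, 0.8660); from cell (2,7)
  next x-line at t=0.3200, next y-line at t=0.4734; Δt_x=2.0000, Δt_y=1.1547
    x: enter (1,7) at t=0.3200
    y: enter (1,8) at t=0.4734 ← occupied
  → r_3 = 0.4734
beam 4: φ=90°, α=165°
  dir = (cos 165°, sin 165°) = (-0.9659, 0.2588); from cell (2,7)
  next x-line at t=0.1656, next y-line at t=1.5841; Δt_x=1.0353, Δt_y=3.8637
    x: enter (1,7) at t=0.1656
    x: enter (0,7) at t=1.2009 ← occupied
  → r_4 = 1.2009

ranges = [3.9755, 0.8200, 0.4734, 1.2009]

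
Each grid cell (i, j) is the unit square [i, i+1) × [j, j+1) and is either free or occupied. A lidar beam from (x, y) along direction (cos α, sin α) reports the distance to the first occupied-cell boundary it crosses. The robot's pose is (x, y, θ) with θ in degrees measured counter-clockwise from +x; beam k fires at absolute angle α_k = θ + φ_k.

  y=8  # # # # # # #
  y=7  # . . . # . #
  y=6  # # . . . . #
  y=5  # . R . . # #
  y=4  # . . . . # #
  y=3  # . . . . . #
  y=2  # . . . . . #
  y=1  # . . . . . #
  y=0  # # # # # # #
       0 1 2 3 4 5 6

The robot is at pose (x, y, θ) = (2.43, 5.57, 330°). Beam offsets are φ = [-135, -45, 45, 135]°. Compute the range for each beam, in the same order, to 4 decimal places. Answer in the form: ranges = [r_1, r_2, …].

beam 1: φ=-135°, α=195°
  dir = (cos 195°, sin 195°) = (-0.9659, -0.2588); from cell (2,5)
  next x-line at t=0.4452, next y-line at t=2.2023; Δt_x=1.0353, Δt_y=3.8637
    x: enter (1,5) at t=0.4452
    x: enter (0,5) at t=1.4804 ← occupied
  → r_1 = 1.4804
beam 2: φ=-45°, α=285°
  dir = (cos 285°, sin 285°) = (0.2588, -0.9659); from cell (2,5)
  next x-line at t=2.2023, next y-line at t=0.5901; Δt_x=3.8637, Δt_y=1.0353
    y: enter (2,4) at t=0.5901
    y: enter (2,3) at t=1.6254
    x: enter (3,3) at t=2.2023
    y: enter (3,2) at t=2.6607
    y: enter (3,1) at t=3.6959
    y: enter (3,0) at t=4.7312 ← occupied
  → r_2 = 4.7312
beam 3: φ=45°, α=15°
  dir = (cos 15°, sin 15°) = (0.9659, 0.2588); from cell (2,5)
  next x-line at t=0.5901, next y-line at t=1.6614; Δt_x=1.0353, Δt_y=3.8637
    x: enter (3,5) at t=0.5901
    x: enter (4,5) at t=1.6254
    y: enter (4,6) at t=1.6614
    x: enter (5,6) at t=2.6607
    x: enter (6,6) at t=3.6959 ← occupied
  → r_3 = 3.6959
beam 4: φ=135°, α=105°
  dir = (cos 105°, sin 105°) = (-0.2588, 0.9659); from cell (2,5)
  next x-line at t=1.6614, next y-line at t=0.4452; Δt_x=3.8637, Δt_y=1.0353
    y: enter (2,6) at t=0.4452
    y: enter (2,7) at t=1.4804
    x: enter (1,7) at t=1.6614
    y: enter (1,8) at t=2.5157 ← occupied
  → r_4 = 2.5157

ranges = [1.4804, 4.7312, 3.6959, 2.5157]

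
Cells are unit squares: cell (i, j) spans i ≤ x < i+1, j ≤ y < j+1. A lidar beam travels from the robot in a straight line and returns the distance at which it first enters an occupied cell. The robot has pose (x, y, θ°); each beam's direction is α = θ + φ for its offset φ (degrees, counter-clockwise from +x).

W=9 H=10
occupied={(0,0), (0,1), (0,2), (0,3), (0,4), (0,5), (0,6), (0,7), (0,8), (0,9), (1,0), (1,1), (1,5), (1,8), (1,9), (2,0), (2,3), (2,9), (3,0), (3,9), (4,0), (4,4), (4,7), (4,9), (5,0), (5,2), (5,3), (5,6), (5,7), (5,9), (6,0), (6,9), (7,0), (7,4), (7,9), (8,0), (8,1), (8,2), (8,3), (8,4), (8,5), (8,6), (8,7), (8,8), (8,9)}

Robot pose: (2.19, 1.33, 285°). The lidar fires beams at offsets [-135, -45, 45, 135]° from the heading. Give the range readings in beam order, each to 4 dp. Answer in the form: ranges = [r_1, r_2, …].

beam 1: φ=-135°, α=150°
  direction (-0.8660, 0.5000); cell (2,1); t to first gridline: x 0.2194, y 1.3400 (then +1.1547 / +2.0000)
    (1,1) via x @ 0.2194  # hit
  → r_1 = 0.2194
beam 2: φ=-45°, α=240°
  direction (-0.5000, -0.8660); cell (2,1); t to first gridline: x 0.3800, y 0.3811 (then +2.0000 / +1.1547)
    (1,1) via x @ 0.3800  # hit
  → r_2 = 0.3800
beam 3: φ=45°, α=330°
  direction (0.8660, -0.5000); cell (2,1); t to first gridline: x 0.9353, y 0.6600 (then +1.1547 / +2.0000)
    (2,0) via y @ 0.6600  # hit
  → r_3 = 0.6600
beam 4: φ=135°, α=60°
  direction (0.5000, 0.8660); cell (2,1); t to first gridline: x 1.6200, y 0.7736 (then +2.0000 / +1.1547)
    (2,2) via y @ 0.7736
    (3,2) via x @ 1.6200
    (3,3) via y @ 1.9283
    (3,4) via y @ 3.0831
    (4,4) via x @ 3.6200  # hit
  → r_4 = 3.6200

ranges = [0.2194, 0.3800, 0.6600, 3.6200]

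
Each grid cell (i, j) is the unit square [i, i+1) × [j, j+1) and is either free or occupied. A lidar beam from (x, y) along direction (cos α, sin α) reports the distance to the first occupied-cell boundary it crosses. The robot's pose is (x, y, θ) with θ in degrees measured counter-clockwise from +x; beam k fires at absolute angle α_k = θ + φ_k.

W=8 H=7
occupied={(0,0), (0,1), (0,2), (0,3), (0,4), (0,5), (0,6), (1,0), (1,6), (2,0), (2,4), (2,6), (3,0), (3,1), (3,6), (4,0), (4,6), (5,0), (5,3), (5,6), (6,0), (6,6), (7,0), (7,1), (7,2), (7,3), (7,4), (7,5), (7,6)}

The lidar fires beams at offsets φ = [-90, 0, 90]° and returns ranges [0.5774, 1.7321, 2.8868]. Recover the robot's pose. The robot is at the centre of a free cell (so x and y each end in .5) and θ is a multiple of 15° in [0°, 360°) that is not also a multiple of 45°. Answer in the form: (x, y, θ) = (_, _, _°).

The pose lattice has 27·16 = 432 candidates. Test each by forward raycasting.
  (1.5, 1.5, 210°): beam 1 = 1.0000 ≠ 0.5774 ✗
  (3.5, 2.5, 150°): beam 1 = 4.0415 ≠ 0.5774 ✗
  (2.5, 2.5, 120°): beam 1 = 2.8868 ≠ 0.5774 ✗
  (6.5, 3.5, 120°): beam 2 = 2.8868 ≠ 1.7321 ✗
  …
  (2.5, 3.5, 150°): r_1=0.5774, r_2=1.7321, r_3=2.8868 — all match ✓
No second candidate reproduces the full scan.

(x, y, θ) = (2.5, 3.5, 150°)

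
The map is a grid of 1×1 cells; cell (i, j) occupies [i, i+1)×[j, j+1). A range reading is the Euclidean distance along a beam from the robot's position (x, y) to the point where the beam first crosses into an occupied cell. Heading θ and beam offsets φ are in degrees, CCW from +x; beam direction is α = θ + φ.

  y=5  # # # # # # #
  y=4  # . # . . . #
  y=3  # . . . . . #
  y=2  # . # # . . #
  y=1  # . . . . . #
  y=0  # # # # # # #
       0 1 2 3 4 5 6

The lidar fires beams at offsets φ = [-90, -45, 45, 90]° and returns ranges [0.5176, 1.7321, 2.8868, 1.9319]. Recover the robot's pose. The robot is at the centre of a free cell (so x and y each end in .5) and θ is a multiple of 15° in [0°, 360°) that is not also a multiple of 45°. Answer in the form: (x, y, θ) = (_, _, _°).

(x, y, θ) = (3.5, 4.5, 285°)

The pose lattice has 17·16 = 272 candidates. Test each by forward raycasting.
  (3.5, 4.5, 120°): beam 1 = 1.0000 ≠ 0.5176 ✗
  (3.5, 1.5, 210°): beam 1 = 0.5774 ≠ 0.5176 ✗
  (2.5, 3.5, 165°): beam 2 = 0.5774 ≠ 1.7321 ✗
  (1.5, 1.5, 165°): beam 1 = 2.5882 ≠ 0.5176 ✗
  …
  (3.5, 4.5, 285°): r_1=0.5176, r_2=1.7321, r_3=2.8868, r_4=1.9319 — all match ✓
No second candidate reproduces the full scan.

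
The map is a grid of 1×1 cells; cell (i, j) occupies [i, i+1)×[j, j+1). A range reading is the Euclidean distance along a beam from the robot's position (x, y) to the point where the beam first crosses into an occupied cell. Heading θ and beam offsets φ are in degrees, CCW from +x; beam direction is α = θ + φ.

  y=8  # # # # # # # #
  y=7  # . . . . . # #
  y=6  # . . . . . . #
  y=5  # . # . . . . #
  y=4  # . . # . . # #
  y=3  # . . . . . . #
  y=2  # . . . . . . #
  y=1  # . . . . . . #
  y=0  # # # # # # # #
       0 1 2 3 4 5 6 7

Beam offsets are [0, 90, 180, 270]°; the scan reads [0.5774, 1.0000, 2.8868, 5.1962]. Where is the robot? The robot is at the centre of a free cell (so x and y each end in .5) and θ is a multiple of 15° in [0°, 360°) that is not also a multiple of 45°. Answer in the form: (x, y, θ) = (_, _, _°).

(x, y, θ) = (5.5, 1.5, 240°)

The pose lattice has 38·16 = 608 candidates. Test each by forward raycasting.
  (4.5, 6.5, 60°): beam 1 = 1.7321 ≠ 0.5774 ✗
  (6.5, 6.5, 15°): beam 1 = 0.5176 ≠ 0.5774 ✗
  (3.5, 5.5, 345°): beam 1 = 2.5882 ≠ 0.5774 ✗
  (1.5, 1.5, 15°): beam 1 = 5.6940 ≠ 0.5774 ✗
  …
  (5.5, 1.5, 240°): r_1=0.5774, r_2=1.0000, r_3=2.8868, r_4=5.1962 — all match ✓
No second candidate reproduces the full scan.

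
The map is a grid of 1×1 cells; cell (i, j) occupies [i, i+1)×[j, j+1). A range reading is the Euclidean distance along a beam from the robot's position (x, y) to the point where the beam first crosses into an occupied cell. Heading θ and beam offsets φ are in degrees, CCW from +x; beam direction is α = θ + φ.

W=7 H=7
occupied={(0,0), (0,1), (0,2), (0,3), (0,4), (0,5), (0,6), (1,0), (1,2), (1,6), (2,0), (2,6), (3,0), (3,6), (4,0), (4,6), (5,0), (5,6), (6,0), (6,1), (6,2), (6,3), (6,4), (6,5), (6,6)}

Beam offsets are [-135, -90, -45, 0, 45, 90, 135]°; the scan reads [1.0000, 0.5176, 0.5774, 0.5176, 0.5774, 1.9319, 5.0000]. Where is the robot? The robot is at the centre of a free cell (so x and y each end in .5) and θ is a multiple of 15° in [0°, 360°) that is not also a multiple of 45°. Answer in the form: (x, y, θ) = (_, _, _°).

(x, y, θ) = (5.5, 5.5, 75°)

The pose lattice has 24·16 = 384 candidates. Test each by forward raycasting.
  (2.5, 4.5, 75°): beam 1 = 4.0415 ≠ 1.0000 ✗
  (3.5, 4.5, 210°): beam 1 = 1.5529 ≠ 1.0000 ✗
  (1.5, 1.5, 75°): beam 1 = 0.5774 ≠ 1.0000 ✗
  (3.5, 1.5, 330°): beam 1 = 1.9319 ≠ 1.0000 ✗
  …
  (5.5, 5.5, 75°): r_1=1.0000, r_2=0.5176, r_3=0.5774, r_4=0.5176, r_5=0.5774, r_6=1.9319, r_7=5.0000 — all match ✓
Only this pose fits every beam.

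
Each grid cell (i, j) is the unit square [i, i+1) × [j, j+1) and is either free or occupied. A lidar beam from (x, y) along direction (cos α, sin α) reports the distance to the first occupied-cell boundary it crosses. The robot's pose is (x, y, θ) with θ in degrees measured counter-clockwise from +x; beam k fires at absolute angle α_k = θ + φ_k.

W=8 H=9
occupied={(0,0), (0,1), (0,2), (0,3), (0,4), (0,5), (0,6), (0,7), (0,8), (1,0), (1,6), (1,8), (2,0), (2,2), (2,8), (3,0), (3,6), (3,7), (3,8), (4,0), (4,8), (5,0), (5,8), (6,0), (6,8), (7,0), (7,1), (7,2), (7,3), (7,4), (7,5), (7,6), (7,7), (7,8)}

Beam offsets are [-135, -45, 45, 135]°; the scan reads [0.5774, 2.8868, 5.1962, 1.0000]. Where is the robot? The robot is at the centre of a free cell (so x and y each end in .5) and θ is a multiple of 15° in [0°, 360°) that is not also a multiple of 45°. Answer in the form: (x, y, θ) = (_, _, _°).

(x, y, θ) = (4.5, 1.5, 75°)

The pose lattice has 38·16 = 608 candidates. Test each by forward raycasting.
  (3.5, 5.5, 15°): beam 1 = 2.8868 ≠ 0.5774 ✗
  (6.5, 3.5, 285°): beam 1 = 5.1962 ≠ 0.5774 ✗
  (2.5, 3.5, 240°): beam 1 = 2.5882 ≠ 0.5774 ✗
  …
  (4.5, 1.5, 75°): r_1=0.5774, r_2=2.8868, r_3=5.1962, r_4=1.0000 — all match ✓
Unique over the lattice → pose = (4.5, 1.5, 75°).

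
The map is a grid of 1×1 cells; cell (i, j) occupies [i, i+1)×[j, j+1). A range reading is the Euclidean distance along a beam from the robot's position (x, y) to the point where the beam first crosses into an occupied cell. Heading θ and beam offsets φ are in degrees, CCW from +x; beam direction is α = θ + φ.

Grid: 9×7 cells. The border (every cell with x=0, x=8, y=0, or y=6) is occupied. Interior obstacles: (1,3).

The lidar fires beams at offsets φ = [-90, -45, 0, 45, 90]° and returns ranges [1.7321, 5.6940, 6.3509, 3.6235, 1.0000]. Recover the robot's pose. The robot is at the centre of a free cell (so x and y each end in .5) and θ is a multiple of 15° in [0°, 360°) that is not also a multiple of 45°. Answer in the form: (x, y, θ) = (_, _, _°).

(x, y, θ) = (2.5, 2.5, 30°)

Enumerate (i+0.5, j+0.5, θ) over the 34 free cells and 16 admissible headings. For each, cast all 5 beams and compare to the given ranges.
  (3.5, 1.5, 195°): beam 1 = 4.6587 ≠ 1.7321 ✗
  (7.5, 1.5, 345°): beam 1 = 0.5176 ≠ 1.7321 ✗
  (6.5, 4.5, 240°): beam 1 = 3.0000 ≠ 1.7321 ✗
  …
  (2.5, 2.5, 30°): r_1=1.7321, r_2=5.6940, r_3=6.3509, r_4=3.6235, r_5=1.0000 — all match ✓
Unique over the lattice → pose = (2.5, 2.5, 30°).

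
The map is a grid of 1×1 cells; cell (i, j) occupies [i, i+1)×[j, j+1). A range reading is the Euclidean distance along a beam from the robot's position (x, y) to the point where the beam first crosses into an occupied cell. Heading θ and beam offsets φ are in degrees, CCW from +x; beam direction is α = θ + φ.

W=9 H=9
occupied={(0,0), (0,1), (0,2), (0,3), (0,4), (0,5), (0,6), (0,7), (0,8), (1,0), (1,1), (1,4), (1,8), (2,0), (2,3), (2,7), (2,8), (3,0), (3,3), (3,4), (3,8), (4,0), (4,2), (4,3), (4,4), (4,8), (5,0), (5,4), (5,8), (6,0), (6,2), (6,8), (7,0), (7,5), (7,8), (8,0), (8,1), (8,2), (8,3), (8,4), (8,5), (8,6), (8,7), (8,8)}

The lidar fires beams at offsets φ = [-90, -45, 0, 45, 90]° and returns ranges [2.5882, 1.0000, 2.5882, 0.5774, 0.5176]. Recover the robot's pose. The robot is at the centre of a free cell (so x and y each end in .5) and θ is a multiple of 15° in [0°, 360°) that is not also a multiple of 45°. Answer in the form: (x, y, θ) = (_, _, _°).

Enumerate (i+0.5, j+0.5, θ) over the 37 free cells and 16 admissible headings. For each, cast all 5 beams and compare to the given ranges.
  (5.5, 5.5, 195°): beam 2 = 3.0000 ≠ 1.0000 ✗
  (5.5, 1.5, 15°): beam 1 = 0.5176 ≠ 2.5882 ✗
  (5.5, 1.5, 195°): beam 1 = 1.9319 ≠ 2.5882 ✗
  (5.5, 1.5, 210°): beam 1 = 1.0000 ≠ 2.5882 ✗
  (7.5, 6.5, 240°): beam 1 = 3.0000 ≠ 2.5882 ✗
  …
  (5.5, 3.5, 15°): r_1=2.5882, r_2=1.0000, r_3=2.5882, r_4=0.5774, r_5=0.5176 — all match ✓
Unique over the lattice → pose = (5.5, 3.5, 15°).

(x, y, θ) = (5.5, 3.5, 15°)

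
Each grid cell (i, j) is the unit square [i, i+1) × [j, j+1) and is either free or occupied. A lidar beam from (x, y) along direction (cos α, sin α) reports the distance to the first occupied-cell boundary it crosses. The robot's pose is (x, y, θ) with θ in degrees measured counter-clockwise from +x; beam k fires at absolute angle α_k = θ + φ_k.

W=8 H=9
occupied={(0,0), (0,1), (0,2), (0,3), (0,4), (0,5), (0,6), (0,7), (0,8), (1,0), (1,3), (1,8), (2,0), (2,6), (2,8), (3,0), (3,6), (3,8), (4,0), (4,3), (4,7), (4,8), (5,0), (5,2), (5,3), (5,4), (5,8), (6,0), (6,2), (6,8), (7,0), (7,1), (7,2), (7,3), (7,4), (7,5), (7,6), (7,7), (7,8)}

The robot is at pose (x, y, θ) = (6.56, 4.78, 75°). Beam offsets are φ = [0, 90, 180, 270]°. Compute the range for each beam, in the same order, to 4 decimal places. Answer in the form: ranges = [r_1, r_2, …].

beam 1: φ=0°, α=75°
  cosα=0.2588 sinα=0.9659 | (6,4) | tMaxX 1.7000 tMaxY 0.2278 | tΔX 3.8637 tΔY 1.0353
    t=0.2278 [y] (6,5)
    t=1.2630 [y] (6,6)
    t=1.7000 [x] (7,6) — stop
  → r_1 = 1.7000
beam 2: φ=90°, α=165°
  cosα=-0.9659 sinα=0.2588 | (6,4) | tMaxX 0.5798 tMaxY 0.8500 | tΔX 1.0353 tΔY 3.8637
    t=0.5798 [x] (5,4) — stop
  → r_2 = 0.5798
beam 3: φ=180°, α=255°
  cosα=-0.2588 sinα=-0.9659 | (6,4) | tMaxX 2.1637 tMaxY 0.8075 | tΔX 3.8637 tΔY 1.0353
    t=0.8075 [y] (6,3)
    t=1.8428 [y] (6,2) — stop
  → r_3 = 1.8428
beam 4: φ=270°, α=345°
  cosα=0.9659 sinα=-0.2588 | (6,4) | tMaxX 0.4555 tMaxY 3.0137 | tΔX 1.0353 tΔY 3.8637
    t=0.4555 [x] (7,4) — stop
  → r_4 = 0.4555

ranges = [1.7000, 0.5798, 1.8428, 0.4555]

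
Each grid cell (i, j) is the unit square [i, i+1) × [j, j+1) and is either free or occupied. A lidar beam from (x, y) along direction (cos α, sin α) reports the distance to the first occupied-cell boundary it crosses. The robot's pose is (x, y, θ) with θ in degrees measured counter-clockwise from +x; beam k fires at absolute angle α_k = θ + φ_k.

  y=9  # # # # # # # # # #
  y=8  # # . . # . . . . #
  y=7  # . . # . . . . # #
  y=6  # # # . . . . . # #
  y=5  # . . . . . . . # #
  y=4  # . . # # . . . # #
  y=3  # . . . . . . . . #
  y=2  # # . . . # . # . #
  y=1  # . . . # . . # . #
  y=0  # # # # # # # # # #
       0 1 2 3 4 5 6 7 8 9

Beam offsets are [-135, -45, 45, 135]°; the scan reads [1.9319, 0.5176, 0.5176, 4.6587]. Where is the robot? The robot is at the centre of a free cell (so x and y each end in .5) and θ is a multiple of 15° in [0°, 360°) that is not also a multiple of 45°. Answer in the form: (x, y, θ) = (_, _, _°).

Enumerate (i+0.5, j+0.5, θ) over the 48 free cells and 16 admissible headings. For each, cast all 4 beams and compare to the given ranges.
  (6.5, 7.5, 30°): beam 1 = 4.6587 ≠ 1.9319 ✗
  (5.5, 1.5, 285°): beam 1 = 0.5774 ≠ 1.9319 ✗
  (5.5, 3.5, 210°): beam 1 = 5.6940 ≠ 1.9319 ✗
  (2.5, 8.5, 195°): beam 1 = 0.5774 ≠ 1.9319 ✗
  …
  (3.5, 1.5, 330°): r_1=1.9319, r_2=0.5176, r_3=0.5176, r_4=4.6587 — all match ✓
No second candidate reproduces the full scan.

(x, y, θ) = (3.5, 1.5, 330°)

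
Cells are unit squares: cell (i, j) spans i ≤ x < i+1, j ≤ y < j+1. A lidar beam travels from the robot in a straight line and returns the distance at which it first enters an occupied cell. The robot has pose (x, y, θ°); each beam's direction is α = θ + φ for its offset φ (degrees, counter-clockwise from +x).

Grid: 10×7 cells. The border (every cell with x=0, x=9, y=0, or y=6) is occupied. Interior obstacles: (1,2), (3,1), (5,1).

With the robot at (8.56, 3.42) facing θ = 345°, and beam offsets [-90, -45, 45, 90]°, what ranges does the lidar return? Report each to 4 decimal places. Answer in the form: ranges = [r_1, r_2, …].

ranges = [2.5054, 0.8800, 0.5081, 1.7000]

beam 1: φ=-90°, α=255°
  dir = (cos 255°, sin 255°) = (-0.2588, -0.9659); from cell (8,3)
  next x-line at t=2.1637, next y-line at t=0.4348; Δt_x=3.8637, Δt_y=1.0353
    y: enter (8,2) at t=0.4348
    y: enter (8,1) at t=1.4701
    x: enter (7,1) at t=2.1637
    y: enter (7,0) at t=2.5054 ← occupied
  → r_1 = 2.5054
beam 2: φ=-45°, α=300°
  dir = (cos 300°, sin 300°) = (0.5000, -0.8660); from cell (8,3)
  next x-line at t=0.8800, next y-line at t=0.4850; Δt_x=2.0000, Δt_y=1.1547
    y: enter (8,2) at t=0.4850
    x: enter (9,2) at t=0.8800 ← occupied
  → r_2 = 0.8800
beam 3: φ=45°, α=30°
  dir = (cos 30°, sin 30°) = (0.8660, 0.5000); from cell (8,3)
  next x-line at t=0.5081, next y-line at t=1.1600; Δt_x=1.1547, Δt_y=2.0000
    x: enter (9,3) at t=0.5081 ← occupied
  → r_3 = 0.5081
beam 4: φ=90°, α=75°
  dir = (cos 75°, sin 75°) = (0.2588, 0.9659); from cell (8,3)
  next x-line at t=1.7000, next y-line at t=0.6005; Δt_x=3.8637, Δt_y=1.0353
    y: enter (8,4) at t=0.6005
    y: enter (8,5) at t=1.6357
    x: enter (9,5) at t=1.7000 ← occupied
  → r_4 = 1.7000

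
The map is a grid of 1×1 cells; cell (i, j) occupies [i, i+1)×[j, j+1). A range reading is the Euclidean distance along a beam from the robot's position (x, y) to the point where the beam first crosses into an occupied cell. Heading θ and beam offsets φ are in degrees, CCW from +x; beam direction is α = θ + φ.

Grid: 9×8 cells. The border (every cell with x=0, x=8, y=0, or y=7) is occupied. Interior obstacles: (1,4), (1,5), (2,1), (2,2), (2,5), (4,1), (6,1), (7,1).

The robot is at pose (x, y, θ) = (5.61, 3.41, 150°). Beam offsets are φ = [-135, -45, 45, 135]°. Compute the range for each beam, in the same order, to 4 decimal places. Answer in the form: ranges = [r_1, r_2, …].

beam 1: φ=-135°, α=15°
  direction (0.9659, 0.2588); cell (5,3); t to first gridline: x 0.4038, y 2.2796 (then +1.0353 / +3.8637)
    (6,3) via x @ 0.4038
    (7,3) via x @ 1.4390
    (7,4) via y @ 2.2796
    (8,4) via x @ 2.4743  # hit
  → r_1 = 2.4743
beam 2: φ=-45°, α=105°
  direction (-0.2588, 0.9659); cell (5,3); t to first gridline: x 2.3569, y 0.6108 (then +3.8637 / +1.0353)
    (5,4) via y @ 0.6108
    (5,5) via y @ 1.6461
    (4,5) via x @ 2.3569
    (4,6) via y @ 2.6814
    (4,7) via y @ 3.7166  # hit
  → r_2 = 3.7166
beam 3: φ=45°, α=195°
  direction (-0.9659, -0.2588); cell (5,3); t to first gridline: x 0.6315, y 1.5841 (then +1.0353 / +3.8637)
    (4,3) via x @ 0.6315
    (4,2) via y @ 1.5841
    (3,2) via x @ 1.6668
    (2,2) via x @ 2.7021  # hit
  → r_3 = 2.7021
beam 4: φ=135°, α=285°
  direction (0.2588, -0.9659); cell (5,3); t to first gridline: x 1.5068, y 0.4245 (then +3.8637 / +1.0353)
    (5,2) via y @ 0.4245
    (5,1) via y @ 1.4597
    (6,1) via x @ 1.5068  # hit
  → r_4 = 1.5068

ranges = [2.4743, 3.7166, 2.7021, 1.5068]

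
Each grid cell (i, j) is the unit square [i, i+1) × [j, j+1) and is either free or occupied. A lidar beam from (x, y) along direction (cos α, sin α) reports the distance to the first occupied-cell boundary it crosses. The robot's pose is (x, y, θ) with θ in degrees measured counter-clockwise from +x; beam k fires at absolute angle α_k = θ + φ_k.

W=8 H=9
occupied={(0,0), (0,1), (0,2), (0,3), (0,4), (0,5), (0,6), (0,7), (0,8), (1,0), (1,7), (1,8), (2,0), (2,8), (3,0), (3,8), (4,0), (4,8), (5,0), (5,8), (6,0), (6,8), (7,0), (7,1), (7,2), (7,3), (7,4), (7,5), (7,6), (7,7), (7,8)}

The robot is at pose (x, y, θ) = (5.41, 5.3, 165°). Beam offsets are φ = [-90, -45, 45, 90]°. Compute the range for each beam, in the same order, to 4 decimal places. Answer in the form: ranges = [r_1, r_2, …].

beam 1: φ=-90°, α=75°
  direction (0.2588, 0.9659); cell (5,5); t to first gridline: x 2.2796, y 0.7247 (then +3.8637 / +1.0353)
    (5,6) via y @ 0.7247
    (5,7) via y @ 1.7600
    (6,7) via x @ 2.2796
    (6,8) via y @ 2.7952  # hit
  → r_1 = 2.7952
beam 2: φ=-45°, α=120°
  direction (-0.5000, 0.8660); cell (5,5); t to first gridline: x 0.8200, y 0.8083 (then +2.0000 / +1.1547)
    (5,6) via y @ 0.8083
    (4,6) via x @ 0.8200
    (4,7) via y @ 1.9630
    (3,7) via x @ 2.8200
    (3,8) via y @ 3.1177  # hit
  → r_2 = 3.1177
beam 3: φ=45°, α=210°
  direction (-0.8660, -0.5000); cell (5,5); t to first gridline: x 0.4734, y 0.6000 (then +1.1547 / +2.0000)
    (4,5) via x @ 0.4734
    (4,4) via y @ 0.6000
    (3,4) via x @ 1.6281
    (3,3) via y @ 2.6000
    (2,3) via x @ 2.7828
    (1,3) via x @ 3.9375
    (1,2) via y @ 4.6000
    (0,2) via x @ 5.0922  # hit
  → r_3 = 5.0922
beam 4: φ=90°, α=255°
  direction (-0.2588, -0.9659); cell (5,5); t to first gridline: x 1.5841, y 0.3106 (then +3.8637 / +1.0353)
    (5,4) via y @ 0.3106
    (5,3) via y @ 1.3459
    (4,3) via x @ 1.5841
    (4,2) via y @ 2.3811
    (4,1) via y @ 3.4164
    (4,0) via y @ 4.4517  # hit
  → r_4 = 4.4517

ranges = [2.7952, 3.1177, 5.0922, 4.4517]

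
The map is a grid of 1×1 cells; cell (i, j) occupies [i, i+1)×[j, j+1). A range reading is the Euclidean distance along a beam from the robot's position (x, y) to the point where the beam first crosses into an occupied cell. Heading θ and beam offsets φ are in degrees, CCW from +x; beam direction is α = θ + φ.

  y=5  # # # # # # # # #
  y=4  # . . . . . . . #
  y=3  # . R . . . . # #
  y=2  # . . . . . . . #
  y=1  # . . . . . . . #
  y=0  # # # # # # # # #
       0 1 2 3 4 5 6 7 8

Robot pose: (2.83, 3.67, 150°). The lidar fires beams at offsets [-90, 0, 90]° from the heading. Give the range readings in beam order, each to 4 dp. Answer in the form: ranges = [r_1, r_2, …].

ranges = [1.5358, 2.1131, 3.0831]

beam 1: φ=-90°, α=60°
  direction (0.5000, 0.8660); cell (2,3); t to first gridline: x 0.3400, y 0.3811 (then +2.0000 / +1.1547)
    (3,3) via x @ 0.3400
    (3,4) via y @ 0.3811
    (3,5) via y @ 1.5358  # hit
  → r_1 = 1.5358
beam 2: φ=0°, α=150°
  direction (-0.8660, 0.5000); cell (2,3); t to first gridline: x 0.9584, y 0.6600 (then +1.1547 / +2.0000)
    (2,4) via y @ 0.6600
    (1,4) via x @ 0.9584
    (0,4) via x @ 2.1131  # hit
  → r_2 = 2.1131
beam 3: φ=90°, α=240°
  direction (-0.5000, -0.8660); cell (2,3); t to first gridline: x 1.6600, y 0.7736 (then +2.0000 / +1.1547)
    (2,2) via y @ 0.7736
    (1,2) via x @ 1.6600
    (1,1) via y @ 1.9283
    (1,0) via y @ 3.0831  # hit
  → r_3 = 3.0831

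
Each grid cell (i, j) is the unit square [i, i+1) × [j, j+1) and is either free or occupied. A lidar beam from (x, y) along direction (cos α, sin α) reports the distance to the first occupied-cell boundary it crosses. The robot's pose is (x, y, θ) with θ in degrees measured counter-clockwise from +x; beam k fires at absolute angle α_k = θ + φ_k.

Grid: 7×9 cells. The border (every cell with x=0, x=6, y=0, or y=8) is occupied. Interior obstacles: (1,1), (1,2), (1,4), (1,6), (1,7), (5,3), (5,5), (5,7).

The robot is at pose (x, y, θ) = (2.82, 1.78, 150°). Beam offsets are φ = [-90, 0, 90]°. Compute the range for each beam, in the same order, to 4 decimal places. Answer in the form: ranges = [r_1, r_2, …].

ranges = [4.3600, 0.9469, 0.9007]

beam 1: φ=-90°, α=60°
  direction (0.5000, 0.8660); cell (2,1); t to first gridline: x 0.3600, y 0.2540 (then +2.0000 / +1.1547)
    (2,2) via y @ 0.2540
    (3,2) via x @ 0.3600
    (3,3) via y @ 1.4087
    (4,3) via x @ 2.3600
    (4,4) via y @ 2.5634
    (4,5) via y @ 3.7181
    (5,5) via x @ 4.3600  # hit
  → r_1 = 4.3600
beam 2: φ=0°, α=150°
  direction (-0.8660, 0.5000); cell (2,1); t to first gridline: x 0.9469, y 0.4400 (then +1.1547 / +2.0000)
    (2,2) via y @ 0.4400
    (1,2) via x @ 0.9469  # hit
  → r_2 = 0.9469
beam 3: φ=90°, α=240°
  direction (-0.5000, -0.8660); cell (2,1); t to first gridline: x 1.6400, y 0.9007 (then +2.0000 / +1.1547)
    (2,0) via y @ 0.9007  # hit
  → r_3 = 0.9007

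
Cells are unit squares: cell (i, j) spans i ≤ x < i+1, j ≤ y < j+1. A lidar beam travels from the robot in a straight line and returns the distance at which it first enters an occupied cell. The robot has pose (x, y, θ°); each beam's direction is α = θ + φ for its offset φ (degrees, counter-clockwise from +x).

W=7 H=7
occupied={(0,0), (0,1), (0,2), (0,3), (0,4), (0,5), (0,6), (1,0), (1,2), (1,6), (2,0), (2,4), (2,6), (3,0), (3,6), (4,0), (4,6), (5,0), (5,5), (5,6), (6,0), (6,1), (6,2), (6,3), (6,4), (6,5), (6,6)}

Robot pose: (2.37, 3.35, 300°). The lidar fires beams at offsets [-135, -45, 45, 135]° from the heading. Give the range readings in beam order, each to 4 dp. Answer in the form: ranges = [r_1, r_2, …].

ranges = [1.4183, 2.4329, 3.7581, 0.6729]

beam 1: φ=-135°, α=165°
  cosα=-0.9659 sinα=0.2588 | (2,3) | tMaxX 0.3831 tMaxY 2.5114 | tΔX 1.0353 tΔY 3.8637
    t=0.3831 [x] (1,3)
    t=1.4183 [x] (0,3) — stop
  → r_1 = 1.4183
beam 2: φ=-45°, α=255°
  cosα=-0.2588 sinα=-0.9659 | (2,3) | tMaxX 1.4296 tMaxY 0.3623 | tΔX 3.8637 tΔY 1.0353
    t=0.3623 [y] (2,2)
    t=1.3976 [y] (2,1)
    t=1.4296 [x] (1,1)
    t=2.4329 [y] (1,0) — stop
  → r_2 = 2.4329
beam 3: φ=45°, α=345°
  cosα=0.9659 sinα=-0.2588 | (2,3) | tMaxX 0.6522 tMaxY 1.3523 | tΔX 1.0353 tΔY 3.8637
    t=0.6522 [x] (3,3)
    t=1.3523 [y] (3,2)
    t=1.6875 [x] (4,2)
    t=2.7228 [x] (5,2)
    t=3.7581 [x] (6,2) — stop
  → r_3 = 3.7581
beam 4: φ=135°, α=75°
  cosα=0.2588 sinα=0.9659 | (2,3) | tMaxX 2.4341 tMaxY 0.6729 | tΔX 3.8637 tΔY 1.0353
    t=0.6729 [y] (2,4) — stop
  → r_4 = 0.6729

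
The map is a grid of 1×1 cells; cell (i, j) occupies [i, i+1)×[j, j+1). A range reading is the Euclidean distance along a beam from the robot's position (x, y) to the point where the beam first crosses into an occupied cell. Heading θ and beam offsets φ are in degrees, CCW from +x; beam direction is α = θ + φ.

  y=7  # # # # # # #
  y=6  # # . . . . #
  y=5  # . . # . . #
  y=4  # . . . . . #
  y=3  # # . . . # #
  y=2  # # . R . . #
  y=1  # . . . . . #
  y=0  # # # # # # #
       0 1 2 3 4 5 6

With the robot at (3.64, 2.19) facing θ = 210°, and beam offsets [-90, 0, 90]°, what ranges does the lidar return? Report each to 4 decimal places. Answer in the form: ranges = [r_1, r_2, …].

ranges = [4.3994, 2.3800, 1.3741]

beam 1: φ=-90°, α=120°
  cosα=-0.5000 sinα=0.8660 | (3,2) | tMaxX 1.2800 tMaxY 0.9353 | tΔX 2.0000 tΔY 1.1547
    t=0.9353 [y] (3,3)
    t=1.2800 [x] (2,3)
    t=2.0900 [y] (2,4)
    t=3.2447 [y] (2,5)
    t=3.2800 [x] (1,5)
    t=4.3994 [y] (1,6) — stop
  → r_1 = 4.3994
beam 2: φ=0°, α=210°
  cosα=-0.8660 sinα=-0.5000 | (3,2) | tMaxX 0.7390 tMaxY 0.3800 | tΔX 1.1547 tΔY 2.0000
    t=0.3800 [y] (3,1)
    t=0.7390 [x] (2,1)
    t=1.8937 [x] (1,1)
    t=2.3800 [y] (1,0) — stop
  → r_2 = 2.3800
beam 3: φ=90°, α=300°
  cosα=0.5000 sinα=-0.8660 | (3,2) | tMaxX 0.7200 tMaxY 0.2194 | tΔX 2.0000 tΔY 1.1547
    t=0.2194 [y] (3,1)
    t=0.7200 [x] (4,1)
    t=1.3741 [y] (4,0) — stop
  → r_3 = 1.3741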